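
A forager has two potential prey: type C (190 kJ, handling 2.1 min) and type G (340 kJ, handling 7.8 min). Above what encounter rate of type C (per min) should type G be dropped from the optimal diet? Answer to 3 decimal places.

0.443 per min

Drop type G once their profitability E₂/h₂ falls below the rate achievable on type C alone: E₂/h₂ = λE₁/(1 + λh₁).
Solve for λ: λE₁h₂ = E₂(1 + λh₁) → λ(E₁h₂ − E₂h₁) = E₂ → λ = E₂/(E₁h₂ − E₂h₁).
λ = 340/(190×7.8 − 340×2.1) = 340/768 = 0.4427 per min.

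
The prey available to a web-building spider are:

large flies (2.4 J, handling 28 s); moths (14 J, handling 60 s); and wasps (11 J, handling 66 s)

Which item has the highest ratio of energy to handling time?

moths

Profitability E/h (J/s): large flies = 2.4/28 = 0.0857, moths = 14/60 = 0.233, wasps = 11/66 = 0.167.
Ranked: moths > wasps > large flies.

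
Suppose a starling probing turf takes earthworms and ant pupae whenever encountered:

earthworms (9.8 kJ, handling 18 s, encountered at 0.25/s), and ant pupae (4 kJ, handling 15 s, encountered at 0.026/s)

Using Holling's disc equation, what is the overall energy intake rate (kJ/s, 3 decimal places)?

0.434 kJ/s

R = Σλ_iE_i / (1 + Σλ_ih_i)
Numerator: 0.25×9.8 + 0.026×4 = 2.554
Denominator: 1 + 0.25×18 + 0.026×15 = 5.89
R = 2.554/5.89 = 0.4336 kJ/s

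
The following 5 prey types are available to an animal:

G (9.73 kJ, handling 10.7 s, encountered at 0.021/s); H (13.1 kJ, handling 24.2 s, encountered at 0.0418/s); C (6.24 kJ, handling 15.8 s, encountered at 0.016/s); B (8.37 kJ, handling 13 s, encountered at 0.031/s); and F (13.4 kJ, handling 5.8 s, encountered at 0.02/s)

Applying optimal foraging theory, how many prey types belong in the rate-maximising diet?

4

Rank by E/h (kJ/s): F 2.31, G 0.909, B 0.644, H 0.541, C 0.395. Include each in turn until the next type's E/h falls below the running intake rate.
Rate on top 1: 0.2401. G: 0.909 > 0.2401 → include.
Rate on top 2: 0.3523. B: 0.644 > 0.3523 → include.
Rate on top 3: 0.4197. H: 0.541 > 0.4197 → include.
Rate on top 4: 0.4643. C: 0.395 < 0.4643 → exclude; stop.
Optimal diet: F, G, B, H — 4 of 5 types.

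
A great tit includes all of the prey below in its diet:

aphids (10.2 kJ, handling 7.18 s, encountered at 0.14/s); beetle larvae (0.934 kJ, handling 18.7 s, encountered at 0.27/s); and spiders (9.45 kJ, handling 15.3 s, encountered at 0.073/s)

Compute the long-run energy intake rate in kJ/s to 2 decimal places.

R = Σλ_iE_i / (1 + Σλ_ih_i)
Numerator: 0.14×10.2 + 0.27×0.934 + 0.073×9.45 = 2.37
Denominator: 1 + 0.14×7.18 + 0.27×18.7 + 0.073×15.3 = 8.171
R = 2.37/8.171 = 0.2901 kJ/s

0.29 kJ/s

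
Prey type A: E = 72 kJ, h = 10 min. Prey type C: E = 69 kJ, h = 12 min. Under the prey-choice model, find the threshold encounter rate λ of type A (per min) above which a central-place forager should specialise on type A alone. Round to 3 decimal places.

0.397 per min

The zero-one rule: include type C iff E₂/h₂ > λE₁/(1+λh₁). Equality gives the switch point.
λE₁h₂ = E₂ + λE₂h₁ ⇒ λ = E₂/(E₁h₂ − E₂h₁) = 69/(864 − 690) = 0.3966 per min.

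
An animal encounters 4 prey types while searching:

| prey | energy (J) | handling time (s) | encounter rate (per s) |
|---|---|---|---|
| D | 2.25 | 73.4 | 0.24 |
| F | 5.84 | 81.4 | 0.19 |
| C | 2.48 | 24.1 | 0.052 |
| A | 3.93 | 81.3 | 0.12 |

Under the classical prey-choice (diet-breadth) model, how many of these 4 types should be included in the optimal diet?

Profitabilities (E/h, J/s): C 0.103, F 0.0717, A 0.0483, D 0.0307. Add prey in this order while the next type's profitability exceeds the intake rate on those already taken.
Rate on top 1: 0.05723. F: 0.0717 > 0.05723 → include.
Rate on top 2: 0.0699. A: 0.0483 < 0.0699 → exclude; stop.
Optimal diet: C, F — 2 of 4 types.

2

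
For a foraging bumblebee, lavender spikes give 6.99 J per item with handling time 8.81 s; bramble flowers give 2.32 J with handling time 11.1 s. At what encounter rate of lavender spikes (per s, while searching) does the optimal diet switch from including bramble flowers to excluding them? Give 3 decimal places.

The zero-one rule: include bramble flowers iff E₂/h₂ > λE₁/(1+λh₁). Equality gives the switch point.
λE₁h₂ = E₂ + λE₂h₁ ⇒ λ = E₂/(E₁h₂ − E₂h₁) = 2.32/(77.59 − 20.44) = 0.0406 per s.

0.041 per s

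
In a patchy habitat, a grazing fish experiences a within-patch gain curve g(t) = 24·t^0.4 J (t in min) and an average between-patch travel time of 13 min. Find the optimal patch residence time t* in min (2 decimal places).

Optimal t* satisfies g'(t*) = g(t*)/(T + t*).
g'(t) = 0.4·24·t^-0.6. Setting 0.4·24·t^-0.6 = 24·t^0.4/(13+t) gives 0.4(13+t) = t, so 0.60·t = 0.4×13.
t* = 0.4×13/0.60 = 8.667 min.

8.67 min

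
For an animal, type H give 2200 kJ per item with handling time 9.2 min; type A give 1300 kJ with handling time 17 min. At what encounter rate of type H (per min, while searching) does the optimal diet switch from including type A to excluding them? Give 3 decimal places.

The zero-one rule: include type A iff E₂/h₂ > λE₁/(1+λh₁). Equality gives the switch point.
λE₁h₂ = E₂ + λE₂h₁ ⇒ λ = E₂/(E₁h₂ − E₂h₁) = 1300/(3.74e+04 − 1.196e+04) = 0.0511 per min.

0.051 per min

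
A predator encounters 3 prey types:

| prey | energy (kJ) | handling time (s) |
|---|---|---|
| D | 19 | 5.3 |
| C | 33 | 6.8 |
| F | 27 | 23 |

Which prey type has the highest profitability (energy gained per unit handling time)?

C

In descending order of E/h:
C: 33/6.8 = 4.85 kJ/s
D: 19/5.3 = 3.58 kJ/s
F: 27/23 = 1.17 kJ/s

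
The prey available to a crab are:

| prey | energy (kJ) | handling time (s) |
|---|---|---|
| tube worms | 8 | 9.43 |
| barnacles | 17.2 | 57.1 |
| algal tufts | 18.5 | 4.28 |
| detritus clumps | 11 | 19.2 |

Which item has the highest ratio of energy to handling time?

algal tufts

Profitability E/h (kJ/s): tube worms = 8/9.43 = 0.848, barnacles = 17.2/57.1 = 0.301, algal tufts = 18.5/4.28 = 4.32, detritus clumps = 11/19.2 = 0.573.
Ranked: algal tufts > tube worms > detritus clumps > barnacles.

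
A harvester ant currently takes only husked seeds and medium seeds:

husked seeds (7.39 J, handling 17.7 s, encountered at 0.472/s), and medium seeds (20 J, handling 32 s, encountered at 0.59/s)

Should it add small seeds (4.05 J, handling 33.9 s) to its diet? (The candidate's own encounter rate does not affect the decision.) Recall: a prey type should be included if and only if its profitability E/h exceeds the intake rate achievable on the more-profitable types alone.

No

Intake rate on the current diet: R = (0.472×7.39 + 0.59×20) / (1 + 0.472×17.7 + 0.59×32) = 15.29/28.23 = 0.5415 J/s.
small seeds: E/h = 4.05/33.9 = 0.1195 J/s.
Since 0.1195 < R, time spent handling small seeds is better spent searching.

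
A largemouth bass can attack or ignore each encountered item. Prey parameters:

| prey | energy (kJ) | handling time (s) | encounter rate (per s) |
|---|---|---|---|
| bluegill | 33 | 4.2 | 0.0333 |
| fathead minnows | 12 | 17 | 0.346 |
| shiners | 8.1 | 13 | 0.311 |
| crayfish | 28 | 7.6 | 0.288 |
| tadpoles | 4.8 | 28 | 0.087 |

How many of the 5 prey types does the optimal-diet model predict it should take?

2

Profitabilities (E/h, kJ/s): bluegill 7.86, crayfish 3.68, fathead minnows 0.706, shiners 0.623, tadpoles 0.171. Add prey in this order while the next type's profitability exceeds the intake rate on those already taken.
Rate on top 1: 0.9641. crayfish: 3.68 > 0.9641 → include.
Rate on top 2: 2.753. fathead minnows: 0.706 < 2.753 → exclude; stop.
Optimal diet: bluegill, crayfish — 2 of 5 types.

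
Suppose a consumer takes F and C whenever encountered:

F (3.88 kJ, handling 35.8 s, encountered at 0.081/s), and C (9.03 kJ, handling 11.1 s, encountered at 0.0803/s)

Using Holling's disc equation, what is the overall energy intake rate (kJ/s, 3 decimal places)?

R = (0.081×3.88 + 0.0803×9.03) / (1 + 0.081×35.8 + 0.0803×11.1) = 1.039/4.791 = 0.2169 kJ/s.

0.217 kJ/s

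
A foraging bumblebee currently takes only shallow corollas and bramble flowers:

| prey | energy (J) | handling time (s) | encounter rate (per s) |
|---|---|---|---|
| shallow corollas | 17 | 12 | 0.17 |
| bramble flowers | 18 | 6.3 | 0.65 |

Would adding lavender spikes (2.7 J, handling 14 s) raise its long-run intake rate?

Current rate: (0.17×17 + 0.65×18)/(1 + 0.17×12 + 0.65×6.3) = 2.045 J/s.
lavender spikes: E/h = 2.7/14 = 0.1929 J/s.
0.1929 < 2.045, so adding lavender spikes would lower the average — exclude it.

No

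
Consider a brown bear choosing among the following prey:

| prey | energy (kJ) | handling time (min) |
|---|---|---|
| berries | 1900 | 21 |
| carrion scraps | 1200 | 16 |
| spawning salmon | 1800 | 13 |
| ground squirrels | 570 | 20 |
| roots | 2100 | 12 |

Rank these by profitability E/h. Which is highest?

roots

Profitability E/h (kJ/min): berries = 1900/21 = 90.5, carrion scraps = 1200/16 = 75, spawning salmon = 1800/13 = 138, ground squirrels = 570/20 = 28.5, roots = 2100/12 = 175.
Ranked: roots > spawning salmon > berries > carrion scraps > ground squirrels.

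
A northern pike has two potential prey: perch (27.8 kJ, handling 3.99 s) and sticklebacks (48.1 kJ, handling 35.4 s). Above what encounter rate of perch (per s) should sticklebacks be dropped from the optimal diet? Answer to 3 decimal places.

0.061 per s

The zero-one rule: include sticklebacks iff E₂/h₂ > λE₁/(1+λh₁). Equality gives the switch point.
λE₁h₂ = E₂ + λE₂h₁ ⇒ λ = E₂/(E₁h₂ − E₂h₁) = 48.1/(984.1 − 191.9) = 0.06072 per s.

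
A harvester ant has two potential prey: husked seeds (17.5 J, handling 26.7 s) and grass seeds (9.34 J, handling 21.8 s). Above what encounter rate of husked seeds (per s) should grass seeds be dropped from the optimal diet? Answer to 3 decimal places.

At the threshold, the rate on husked seeds alone equals the profitability of grass seeds: λ·17.5/(1 + λ·26.7) = 9.34/21.8 = 0.4284.
Rearranging, λ(17.5 − 0.4284×26.7) = 0.4284, so λ = 0.4284/6.061 = 0.07069 per s.

0.071 per s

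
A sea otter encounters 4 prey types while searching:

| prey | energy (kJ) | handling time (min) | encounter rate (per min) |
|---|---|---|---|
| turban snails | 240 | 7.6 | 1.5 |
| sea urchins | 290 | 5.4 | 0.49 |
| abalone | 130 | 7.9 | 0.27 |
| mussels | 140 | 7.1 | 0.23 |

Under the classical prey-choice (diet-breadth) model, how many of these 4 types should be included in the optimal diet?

E/h in descending order: sea urchins 53.7, turban snails 31.6, mussels 19.7, abalone 16.5 kJ/min. The optimal diet is the largest prefix of this list for which every included type satisfies E_i/h_i > R on the types above it.
Rate on top 1: 38.97. turban snails: 31.6 < 38.97 → exclude; stop.
Optimal diet: sea urchins — 1 of 4 types.

1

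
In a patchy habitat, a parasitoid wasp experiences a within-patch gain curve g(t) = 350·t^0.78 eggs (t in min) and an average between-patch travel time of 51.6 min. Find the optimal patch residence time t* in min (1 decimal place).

182.9 min

Optimal t* satisfies g'(t*) = g(t*)/(T + t*).
g'(t) = 0.78·350·t^-0.22. Setting 0.78·350·t^-0.22 = 350·t^0.78/(51.6+t) gives 0.78(51.6+t) = t, so 0.22·t = 0.78×51.6.
t* = 0.78×51.6/0.22 = 182.9 min.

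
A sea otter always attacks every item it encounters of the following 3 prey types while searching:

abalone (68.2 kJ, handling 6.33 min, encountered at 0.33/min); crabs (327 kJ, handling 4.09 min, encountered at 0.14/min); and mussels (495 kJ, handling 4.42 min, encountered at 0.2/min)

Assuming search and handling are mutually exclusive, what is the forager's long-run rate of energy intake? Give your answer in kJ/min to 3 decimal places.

R = (0.33×68.2 + 0.14×327 + 0.2×495) / (1 + 0.33×6.33 + 0.14×4.09 + 0.2×4.42) = 167.3/4.546 = 36.8 kJ/min.

36.803 kJ/min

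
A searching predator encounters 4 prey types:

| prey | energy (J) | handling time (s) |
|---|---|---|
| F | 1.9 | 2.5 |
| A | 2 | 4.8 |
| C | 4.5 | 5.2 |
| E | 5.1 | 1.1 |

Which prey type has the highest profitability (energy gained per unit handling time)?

In descending order of E/h:
E: 5.1/1.1 = 4.64 J/s
C: 4.5/5.2 = 0.865 J/s
F: 1.9/2.5 = 0.76 J/s
A: 2/4.8 = 0.417 J/s

E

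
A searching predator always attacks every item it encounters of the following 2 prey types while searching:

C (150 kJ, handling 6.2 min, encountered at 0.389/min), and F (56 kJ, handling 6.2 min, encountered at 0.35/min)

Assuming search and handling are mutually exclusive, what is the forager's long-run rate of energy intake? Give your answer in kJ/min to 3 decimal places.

13.965 kJ/min

R = (0.389×150 + 0.35×56) / (1 + 0.389×6.2 + 0.35×6.2) = 77.95/5.582 = 13.97 kJ/min.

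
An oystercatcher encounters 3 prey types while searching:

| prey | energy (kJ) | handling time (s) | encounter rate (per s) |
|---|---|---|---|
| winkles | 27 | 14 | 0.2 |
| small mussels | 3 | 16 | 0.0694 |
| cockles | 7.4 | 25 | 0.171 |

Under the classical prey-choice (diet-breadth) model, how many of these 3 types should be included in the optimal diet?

1

Profitabilities (E/h, kJ/s): winkles 1.93, cockles 0.296, small mussels 0.188. Add prey in this order while the next type's profitability exceeds the intake rate on those already taken.
Rate on top 1: 1.421. cockles: 0.296 < 1.421 → exclude; stop.
Optimal diet: winkles — 1 of 3 types.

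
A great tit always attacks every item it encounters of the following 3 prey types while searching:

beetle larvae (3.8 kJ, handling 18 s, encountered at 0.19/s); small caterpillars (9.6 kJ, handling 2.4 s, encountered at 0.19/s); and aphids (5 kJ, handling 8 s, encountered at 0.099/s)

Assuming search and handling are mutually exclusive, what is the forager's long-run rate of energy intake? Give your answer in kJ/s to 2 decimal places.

0.54 kJ/s

R = Σλ_iE_i / (1 + Σλ_ih_i)
Numerator: 0.19×3.8 + 0.19×9.6 + 0.099×5 = 3.041
Denominator: 1 + 0.19×18 + 0.19×2.4 + 0.099×8 = 5.668
R = 3.041/5.668 = 0.5365 kJ/s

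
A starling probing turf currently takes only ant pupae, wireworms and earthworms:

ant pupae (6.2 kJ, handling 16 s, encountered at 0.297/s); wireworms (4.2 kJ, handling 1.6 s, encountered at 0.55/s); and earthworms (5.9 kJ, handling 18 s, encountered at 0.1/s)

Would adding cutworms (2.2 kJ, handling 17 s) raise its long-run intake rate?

No

Current rate: (0.297×6.2 + 0.55×4.2 + 0.1×5.9)/(1 + 0.297×16 + 0.55×1.6 + 0.1×18) = 0.5623 kJ/s.
cutworms: E/h = 2.2/17 = 0.1294 kJ/s.
0.1294 < 0.5623, so adding cutworms would lower the average — exclude it.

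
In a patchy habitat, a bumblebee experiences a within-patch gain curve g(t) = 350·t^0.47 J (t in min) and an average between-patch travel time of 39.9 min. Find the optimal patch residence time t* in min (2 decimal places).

35.38 min

Maximise g(t)/(T+t): set derivative to zero → g'(t)(T+t) = g(t).
g'(t) = 0.47·350·t^-0.53. Setting 0.47·350·t^-0.53 = 350·t^0.47/(39.9+t) gives 0.47(39.9+t) = t, so 0.53·t = 0.47×39.9.
t* = 0.47×39.9/0.53 = 35.38 min.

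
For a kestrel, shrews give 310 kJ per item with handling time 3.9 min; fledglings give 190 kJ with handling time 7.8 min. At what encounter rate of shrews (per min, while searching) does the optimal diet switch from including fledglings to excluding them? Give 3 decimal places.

The zero-one rule: include fledglings iff E₂/h₂ > λE₁/(1+λh₁). Equality gives the switch point.
λE₁h₂ = E₂ + λE₂h₁ ⇒ λ = E₂/(E₁h₂ − E₂h₁) = 190/(2418 − 741) = 0.1133 per min.

0.113 per min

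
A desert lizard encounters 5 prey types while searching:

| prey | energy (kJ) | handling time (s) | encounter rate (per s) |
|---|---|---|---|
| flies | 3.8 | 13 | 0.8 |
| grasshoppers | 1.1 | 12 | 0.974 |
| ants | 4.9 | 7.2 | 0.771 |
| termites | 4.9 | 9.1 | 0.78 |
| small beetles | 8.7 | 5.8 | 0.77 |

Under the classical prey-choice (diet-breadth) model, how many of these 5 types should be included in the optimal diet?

1

Rank by E/h (kJ/s): small beetles 1.5, ants 0.681, termites 0.538, flies 0.292, grasshoppers 0.0917. Include each in turn until the next type's E/h falls below the running intake rate.
Rate on top 1: 1.226. ants: 0.681 < 1.226 → exclude; stop.
Optimal diet: small beetles — 1 of 5 types.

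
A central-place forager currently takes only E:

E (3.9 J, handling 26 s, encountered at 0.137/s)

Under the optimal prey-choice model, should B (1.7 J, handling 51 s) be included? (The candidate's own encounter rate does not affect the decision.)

Current rate: (0.137×3.9)/(1 + 0.137×26) = 0.1171 J/s.
B: E/h = 1.7/51 = 0.03333 J/s.
Since 0.03333 < R, time spent handling B is better spent searching.

No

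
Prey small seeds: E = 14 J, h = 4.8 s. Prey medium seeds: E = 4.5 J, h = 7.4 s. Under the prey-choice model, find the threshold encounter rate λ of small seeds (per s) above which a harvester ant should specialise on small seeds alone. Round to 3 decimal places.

Drop medium seeds once their profitability E₂/h₂ falls below the rate achievable on small seeds alone: E₂/h₂ = λE₁/(1 + λh₁).
Solve for λ: λE₁h₂ = E₂(1 + λh₁) → λ(E₁h₂ − E₂h₁) = E₂ → λ = E₂/(E₁h₂ − E₂h₁).
λ = 4.5/(14×7.4 − 4.5×4.8) = 4.5/82 = 0.05488 per s.

0.055 per s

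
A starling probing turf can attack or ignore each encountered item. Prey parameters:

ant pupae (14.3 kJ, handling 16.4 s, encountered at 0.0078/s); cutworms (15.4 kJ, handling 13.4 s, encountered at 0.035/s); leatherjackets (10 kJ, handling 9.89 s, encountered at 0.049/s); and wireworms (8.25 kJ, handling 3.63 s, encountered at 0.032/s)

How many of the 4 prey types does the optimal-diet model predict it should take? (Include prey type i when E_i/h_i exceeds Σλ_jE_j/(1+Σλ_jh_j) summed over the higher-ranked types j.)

4

Rank by E/h (kJ/s): wireworms 2.27, cutworms 1.15, leatherjackets 1.01, ant pupae 0.872. Include each in turn until the next type's E/h falls below the running intake rate.
Rate on top 1: 0.2365. cutworms: 1.15 > 0.2365 → include.
Rate on top 2: 0.5066. leatherjackets: 1.01 > 0.5066 → include.
Rate on top 3: 0.6247. ant pupae: 0.872 > 0.6247 → include.
Optimal diet: wireworms, cutworms, leatherjackets, ant pupae — 4 of 4 types.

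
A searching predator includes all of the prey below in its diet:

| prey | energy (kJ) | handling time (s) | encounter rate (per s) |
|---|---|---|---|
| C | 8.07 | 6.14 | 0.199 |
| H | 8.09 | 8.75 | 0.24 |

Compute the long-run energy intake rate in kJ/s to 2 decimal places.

Energy encountered per unit search time: 0.199×8.07 + 0.24×8.09 = 3.548 kJ/s.
Handling time per unit search time: 0.199×6.14 + 0.24×8.75 = 3.322.
Rate = 3.548/(1 + 3.322) = 0.8208 kJ/s.

0.82 kJ/s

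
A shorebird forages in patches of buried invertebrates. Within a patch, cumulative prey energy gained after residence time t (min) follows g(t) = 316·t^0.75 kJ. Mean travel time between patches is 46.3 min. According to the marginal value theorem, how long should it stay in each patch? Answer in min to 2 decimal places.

Maximise g(t)/(T+t): set derivative to zero → g'(t)(T+t) = g(t).
g'(t) = 0.75·316·t^-0.25. Setting 0.75·316·t^-0.25 = 316·t^0.75/(46.3+t) gives 0.75(46.3+t) = t, so 0.25·t = 0.75×46.3.
t* = 0.75×46.3/0.25 = 138.9 min.

138.90 min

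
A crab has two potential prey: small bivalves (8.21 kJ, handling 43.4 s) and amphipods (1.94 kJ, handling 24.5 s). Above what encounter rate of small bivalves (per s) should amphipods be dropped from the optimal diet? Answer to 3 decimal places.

0.017 per s

At the threshold, the rate on small bivalves alone equals the profitability of amphipods: λ·8.21/(1 + λ·43.4) = 1.94/24.5 = 0.07918.
Rearranging, λ(8.21 − 0.07918×43.4) = 0.07918, so λ = 0.07918/4.773 = 0.01659 per s.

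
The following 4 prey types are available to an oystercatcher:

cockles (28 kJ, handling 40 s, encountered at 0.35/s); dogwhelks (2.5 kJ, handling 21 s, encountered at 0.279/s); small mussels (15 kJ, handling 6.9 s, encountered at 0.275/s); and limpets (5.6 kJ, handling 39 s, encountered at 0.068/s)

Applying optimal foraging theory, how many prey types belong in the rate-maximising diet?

1

Profitabilities (E/h, kJ/s): small mussels 2.17, cockles 0.7, limpets 0.144, dogwhelks 0.119. Add prey in this order while the next type's profitability exceeds the intake rate on those already taken.
Rate on top 1: 1.424. cockles: 0.7 < 1.424 → exclude; stop.
Optimal diet: small mussels — 1 of 4 types.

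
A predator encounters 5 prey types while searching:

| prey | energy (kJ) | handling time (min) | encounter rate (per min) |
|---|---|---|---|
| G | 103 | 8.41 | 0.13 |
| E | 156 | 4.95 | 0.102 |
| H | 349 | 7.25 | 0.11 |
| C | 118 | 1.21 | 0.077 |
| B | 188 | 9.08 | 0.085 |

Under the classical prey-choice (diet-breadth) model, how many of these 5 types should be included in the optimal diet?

E/h in descending order: C 97.5, H 48.1, E 31.5, B 20.7, G 12.2 kJ/min. The optimal diet is the largest prefix of this list for which every included type satisfies E_i/h_i > R on the types above it.
Rate on top 1: 8.312. H: 48.1 > 8.312 → include.
Rate on top 2: 25.11. E: 31.5 > 25.11 → include.
Rate on top 3: 26.46. B: 20.7 < 26.46 → exclude; stop.
Optimal diet: C, H, E — 3 of 5 types.

3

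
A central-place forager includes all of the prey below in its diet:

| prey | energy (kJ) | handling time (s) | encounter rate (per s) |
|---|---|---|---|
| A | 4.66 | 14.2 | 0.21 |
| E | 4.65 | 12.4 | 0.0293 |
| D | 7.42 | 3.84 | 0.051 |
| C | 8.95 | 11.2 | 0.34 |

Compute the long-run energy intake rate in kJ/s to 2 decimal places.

R = (0.21×4.66 + 0.0293×4.65 + 0.051×7.42 + 0.34×8.95) / (1 + 0.21×14.2 + 0.0293×12.4 + 0.051×3.84 + 0.34×11.2) = 4.536/8.349 = 0.5433 kJ/s.

0.54 kJ/s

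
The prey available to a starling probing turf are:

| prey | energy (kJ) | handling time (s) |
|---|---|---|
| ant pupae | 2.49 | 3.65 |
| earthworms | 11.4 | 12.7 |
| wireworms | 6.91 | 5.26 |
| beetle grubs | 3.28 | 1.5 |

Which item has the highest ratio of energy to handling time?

beetle grubs

Profitability E/h (kJ/s): ant pupae = 2.49/3.65 = 0.682, earthworms = 11.4/12.7 = 0.898, wireworms = 6.91/5.26 = 1.31, beetle grubs = 3.28/1.5 = 2.19.
Ranked: beetle grubs > wireworms > earthworms > ant pupae.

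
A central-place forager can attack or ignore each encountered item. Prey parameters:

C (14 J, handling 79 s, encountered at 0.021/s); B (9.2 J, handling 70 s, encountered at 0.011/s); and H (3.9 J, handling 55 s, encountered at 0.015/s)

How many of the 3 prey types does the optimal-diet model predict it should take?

Profitabilities (E/h, J/s): C 0.177, B 0.131, H 0.0709. Add prey in this order while the next type's profitability exceeds the intake rate on those already taken.
Rate on top 1: 0.1106. B: 0.131 > 0.1106 → include.
Rate on top 2: 0.1153. H: 0.0709 < 0.1153 → exclude; stop.
Optimal diet: C, B — 2 of 3 types.

2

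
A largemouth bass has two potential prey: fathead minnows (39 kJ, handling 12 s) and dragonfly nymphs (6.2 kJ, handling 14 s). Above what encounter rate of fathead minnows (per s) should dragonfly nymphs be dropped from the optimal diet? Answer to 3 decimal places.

0.013 per s

Drop dragonfly nymphs once their profitability E₂/h₂ falls below the rate achievable on fathead minnows alone: E₂/h₂ = λE₁/(1 + λh₁).
Solve for λ: λE₁h₂ = E₂(1 + λh₁) → λ(E₁h₂ − E₂h₁) = E₂ → λ = E₂/(E₁h₂ − E₂h₁).
λ = 6.2/(39×14 − 6.2×12) = 6.2/471.6 = 0.01315 per s.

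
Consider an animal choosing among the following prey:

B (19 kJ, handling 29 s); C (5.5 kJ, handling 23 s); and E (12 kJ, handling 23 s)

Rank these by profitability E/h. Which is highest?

Profitability E/h (kJ/s): B = 19/29 = 0.655, C = 5.5/23 = 0.239, E = 12/23 = 0.522.
Ranked: B > E > C.

B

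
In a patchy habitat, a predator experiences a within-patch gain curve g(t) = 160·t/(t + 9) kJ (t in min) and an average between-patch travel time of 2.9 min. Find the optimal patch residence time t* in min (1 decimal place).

5.1 min

Maximise g(t)/(T+t): set derivative to zero → g'(t)(T+t) = g(t).
g'(t) = 160·9/(t + 9)². Setting 160·9/(t+9)² = 160t/[(t+9)(2.9+t)] gives 9(2.9+t) = t(t+9), so t² = 9×2.9 = 26.1.
t* = √26.1 = 5.109 min.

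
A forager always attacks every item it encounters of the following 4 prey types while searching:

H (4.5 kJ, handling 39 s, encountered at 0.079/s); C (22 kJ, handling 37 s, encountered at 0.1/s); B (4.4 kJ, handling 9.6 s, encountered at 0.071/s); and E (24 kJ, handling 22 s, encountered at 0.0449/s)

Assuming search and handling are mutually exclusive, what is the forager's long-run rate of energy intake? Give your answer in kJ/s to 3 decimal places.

0.417 kJ/s

R = (0.079×4.5 + 0.1×22 + 0.071×4.4 + 0.0449×24) / (1 + 0.079×39 + 0.1×37 + 0.071×9.6 + 0.0449×22) = 3.946/9.45 = 0.4175 kJ/s.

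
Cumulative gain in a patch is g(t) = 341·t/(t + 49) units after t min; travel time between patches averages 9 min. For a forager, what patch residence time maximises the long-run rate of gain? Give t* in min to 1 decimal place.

Maximise g(t)/(T+t): set derivative to zero → g'(t)(T+t) = g(t).
g'(t) = 341·49/(t + 49)². Setting 341·49/(t+49)² = 341t/[(t+49)(9+t)] gives 49(9+t) = t(t+49), so t² = 49×9 = 441.
t* = √441 = 21 min.

21.0 min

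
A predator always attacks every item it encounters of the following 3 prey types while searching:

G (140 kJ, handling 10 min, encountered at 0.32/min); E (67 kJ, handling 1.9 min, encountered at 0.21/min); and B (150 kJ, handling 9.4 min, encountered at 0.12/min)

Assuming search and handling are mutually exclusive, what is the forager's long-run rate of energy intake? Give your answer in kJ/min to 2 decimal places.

13.42 kJ/min

Energy encountered per unit search time: 0.32×140 + 0.21×67 + 0.12×150 = 76.87 kJ/min.
Handling time per unit search time: 0.32×10 + 0.21×1.9 + 0.12×9.4 = 4.727.
Rate = 76.87/(1 + 4.727) = 13.42 kJ/min.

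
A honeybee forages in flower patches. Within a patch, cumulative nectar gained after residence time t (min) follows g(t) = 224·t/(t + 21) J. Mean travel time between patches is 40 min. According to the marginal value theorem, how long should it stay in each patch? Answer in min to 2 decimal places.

28.98 min

By the marginal value theorem, leave when the instantaneous gain rate g'(t) equals the habitat-wide average g(t)/(T + t).
g'(t) = 224·21/(t + 21)². Setting 224·21/(t+21)² = 224t/[(t+21)(40+t)] gives 21(40+t) = t(t+21), so t² = 21×40 = 840.
t* = √840 = 28.98 min.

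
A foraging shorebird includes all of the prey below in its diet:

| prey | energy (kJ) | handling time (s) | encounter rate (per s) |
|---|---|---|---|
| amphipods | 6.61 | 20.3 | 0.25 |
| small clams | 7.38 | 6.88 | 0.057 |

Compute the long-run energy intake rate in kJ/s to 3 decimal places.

0.321 kJ/s

R = Σλ_iE_i / (1 + Σλ_ih_i)
Numerator: 0.25×6.61 + 0.057×7.38 = 2.073
Denominator: 1 + 0.25×20.3 + 0.057×6.88 = 6.467
R = 2.073/6.467 = 0.3206 kJ/s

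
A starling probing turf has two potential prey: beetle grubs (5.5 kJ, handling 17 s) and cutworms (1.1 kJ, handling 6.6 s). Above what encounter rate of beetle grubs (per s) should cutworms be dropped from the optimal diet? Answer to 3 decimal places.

0.063 per s

Drop cutworms once their profitability E₂/h₂ falls below the rate achievable on beetle grubs alone: E₂/h₂ = λE₁/(1 + λh₁).
Solve for λ: λE₁h₂ = E₂(1 + λh₁) → λ(E₁h₂ − E₂h₁) = E₂ → λ = E₂/(E₁h₂ − E₂h₁).
λ = 1.1/(5.5×6.6 − 1.1×17) = 1.1/17.6 = 0.0625 per s.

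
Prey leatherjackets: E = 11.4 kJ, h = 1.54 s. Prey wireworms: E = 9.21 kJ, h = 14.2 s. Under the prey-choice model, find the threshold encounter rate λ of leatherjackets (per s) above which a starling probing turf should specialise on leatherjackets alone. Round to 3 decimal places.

The zero-one rule: include wireworms iff E₂/h₂ > λE₁/(1+λh₁). Equality gives the switch point.
λE₁h₂ = E₂ + λE₂h₁ ⇒ λ = E₂/(E₁h₂ − E₂h₁) = 9.21/(161.9 − 14.18) = 0.06236 per s.

0.062 per s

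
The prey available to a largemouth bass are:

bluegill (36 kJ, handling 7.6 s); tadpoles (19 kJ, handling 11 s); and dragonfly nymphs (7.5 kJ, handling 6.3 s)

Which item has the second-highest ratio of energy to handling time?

tadpoles

In descending order of E/h:
bluegill: 36/7.6 = 4.74 kJ/s
tadpoles: 19/11 = 1.73 kJ/s
dragonfly nymphs: 7.5/6.3 = 1.19 kJ/s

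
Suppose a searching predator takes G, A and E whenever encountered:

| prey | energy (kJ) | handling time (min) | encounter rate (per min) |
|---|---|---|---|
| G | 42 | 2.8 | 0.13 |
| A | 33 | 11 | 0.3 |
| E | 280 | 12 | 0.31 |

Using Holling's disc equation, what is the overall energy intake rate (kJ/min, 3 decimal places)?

R = (0.13×42 + 0.3×33 + 0.31×280) / (1 + 0.13×2.8 + 0.3×11 + 0.31×12) = 102.2/8.384 = 12.19 kJ/min.

12.185 kJ/min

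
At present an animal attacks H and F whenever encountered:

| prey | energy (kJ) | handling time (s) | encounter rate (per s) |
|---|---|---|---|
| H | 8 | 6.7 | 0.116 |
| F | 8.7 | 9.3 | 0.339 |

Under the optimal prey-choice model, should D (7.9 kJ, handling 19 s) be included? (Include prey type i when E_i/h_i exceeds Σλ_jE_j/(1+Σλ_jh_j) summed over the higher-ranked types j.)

Current rate: (0.116×8 + 0.339×8.7)/(1 + 0.116×6.7 + 0.339×9.3) = 0.7865 kJ/s.
D: E/h = 7.9/19 = 0.4158 kJ/s.
Since 0.4158 < R, time spent handling D is better spent searching.

No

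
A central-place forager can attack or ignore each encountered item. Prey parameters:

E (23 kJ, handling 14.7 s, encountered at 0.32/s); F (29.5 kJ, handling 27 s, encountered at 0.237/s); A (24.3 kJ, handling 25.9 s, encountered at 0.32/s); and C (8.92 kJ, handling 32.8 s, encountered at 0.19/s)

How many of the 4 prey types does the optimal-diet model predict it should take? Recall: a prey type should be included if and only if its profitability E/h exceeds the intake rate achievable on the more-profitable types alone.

1

Rank by E/h (kJ/s): E 1.56, F 1.09, A 0.938, C 0.272. Include each in turn until the next type's E/h falls below the running intake rate.
Rate on top 1: 1.29. F: 1.09 < 1.29 → exclude; stop.
Optimal diet: E — 1 of 4 types.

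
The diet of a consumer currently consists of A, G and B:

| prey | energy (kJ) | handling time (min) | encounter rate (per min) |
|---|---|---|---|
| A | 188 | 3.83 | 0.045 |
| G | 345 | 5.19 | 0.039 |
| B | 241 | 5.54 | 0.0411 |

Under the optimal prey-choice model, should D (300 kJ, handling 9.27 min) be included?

On A, G and B alone, R = ΣλE/(1+Σλh) = 31.82/1.602 = 19.86 kJ/min.
D: E/h = 300/9.27 = 32.36 kJ/min.
32.36 > 19.86, so adding D raises the average — include it.

Yes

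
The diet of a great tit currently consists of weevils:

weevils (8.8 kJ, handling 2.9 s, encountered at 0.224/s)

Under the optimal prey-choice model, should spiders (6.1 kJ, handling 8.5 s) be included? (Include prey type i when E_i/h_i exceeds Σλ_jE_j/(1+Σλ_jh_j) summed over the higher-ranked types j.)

Current rate: (0.224×8.8)/(1 + 0.224×2.9) = 1.195 kJ/s.
Profitability of spiders: 6.1/8.5 = 0.7176 kJ/s.
0.7176 < 1.195, so adding spiders would lower the average — exclude it.

No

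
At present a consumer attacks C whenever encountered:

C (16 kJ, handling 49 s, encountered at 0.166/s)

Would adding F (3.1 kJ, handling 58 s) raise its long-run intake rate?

Current rate: (0.166×16)/(1 + 0.166×49) = 0.2908 kJ/s.
Profitability of F: 3.1/58 = 0.05345 kJ/s.
0.05345 < 0.2908, so adding F would lower the average — exclude it.

No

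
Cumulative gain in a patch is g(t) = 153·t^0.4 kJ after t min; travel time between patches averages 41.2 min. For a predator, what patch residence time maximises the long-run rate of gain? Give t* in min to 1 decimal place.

27.5 min

By the marginal value theorem, leave when the instantaneous gain rate g'(t) equals the habitat-wide average g(t)/(T + t).
g'(t) = 0.4·153·t^-0.6. Setting 0.4·153·t^-0.6 = 153·t^0.4/(41.2+t) gives 0.4(41.2+t) = t, so 0.60·t = 0.4×41.2.
t* = 0.4×41.2/0.60 = 27.47 min.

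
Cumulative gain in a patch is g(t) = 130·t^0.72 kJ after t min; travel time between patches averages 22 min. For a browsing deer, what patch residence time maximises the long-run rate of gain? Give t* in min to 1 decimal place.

Optimal t* satisfies g'(t*) = g(t*)/(T + t*).
g'(t) = 0.72·130·t^-0.28. Setting 0.72·130·t^-0.28 = 130·t^0.72/(22+t) gives 0.72(22+t) = t, so 0.28·t = 0.72×22.
t* = 0.72×22/0.28 = 56.57 min.

56.6 min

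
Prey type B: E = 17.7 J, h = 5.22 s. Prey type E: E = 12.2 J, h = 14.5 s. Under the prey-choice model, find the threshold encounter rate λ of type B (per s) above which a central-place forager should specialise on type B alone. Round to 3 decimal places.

Drop type E once their profitability E₂/h₂ falls below the rate achievable on type B alone: E₂/h₂ = λE₁/(1 + λh₁).
Solve for λ: λE₁h₂ = E₂(1 + λh₁) → λ(E₁h₂ − E₂h₁) = E₂ → λ = E₂/(E₁h₂ − E₂h₁).
λ = 12.2/(17.7×14.5 − 12.2×5.22) = 12.2/193 = 0.06322 per s.

0.063 per s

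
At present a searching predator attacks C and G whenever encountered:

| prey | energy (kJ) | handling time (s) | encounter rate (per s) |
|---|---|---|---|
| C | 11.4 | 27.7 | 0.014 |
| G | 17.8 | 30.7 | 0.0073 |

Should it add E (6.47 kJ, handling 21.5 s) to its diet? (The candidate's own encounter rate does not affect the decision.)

Yes

Current rate: (0.014×11.4 + 0.0073×17.8)/(1 + 0.014×27.7 + 0.0073×30.7) = 0.1796 kJ/s.
Profitability of E: 6.47/21.5 = 0.3009 kJ/s.
Since 0.3009 > R, including E increases the long-run rate.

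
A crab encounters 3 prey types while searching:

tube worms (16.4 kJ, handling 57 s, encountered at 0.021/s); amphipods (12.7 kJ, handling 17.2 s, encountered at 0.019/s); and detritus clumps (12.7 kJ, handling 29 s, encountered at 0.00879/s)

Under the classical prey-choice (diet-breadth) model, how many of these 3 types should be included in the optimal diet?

Profitabilities (E/h, kJ/s): amphipods 0.738, detritus clumps 0.438, tube worms 0.288. Add prey in this order while the next type's profitability exceeds the intake rate on those already taken.
Rate on top 1: 0.1819. detritus clumps: 0.438 > 0.1819 → include.
Rate on top 2: 0.2231. tube worms: 0.288 > 0.2231 → include.
Optimal diet: amphipods, detritus clumps, tube worms — 3 of 3 types.

3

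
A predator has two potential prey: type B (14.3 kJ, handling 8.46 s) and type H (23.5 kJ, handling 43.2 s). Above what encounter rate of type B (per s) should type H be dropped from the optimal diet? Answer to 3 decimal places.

0.056 per s

Drop type H once their profitability E₂/h₂ falls below the rate achievable on type B alone: E₂/h₂ = λE₁/(1 + λh₁).
Solve for λ: λE₁h₂ = E₂(1 + λh₁) → λ(E₁h₂ − E₂h₁) = E₂ → λ = E₂/(E₁h₂ − E₂h₁).
λ = 23.5/(14.3×43.2 − 23.5×8.46) = 23.5/419 = 0.05609 per s.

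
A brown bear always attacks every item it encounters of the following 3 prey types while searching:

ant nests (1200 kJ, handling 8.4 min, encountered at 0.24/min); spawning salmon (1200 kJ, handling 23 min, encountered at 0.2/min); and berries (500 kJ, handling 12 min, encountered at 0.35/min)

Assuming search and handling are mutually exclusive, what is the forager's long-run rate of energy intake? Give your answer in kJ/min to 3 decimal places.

59.496 kJ/min

R = Σλ_iE_i / (1 + Σλ_ih_i)
Numerator: 0.24×1200 + 0.2×1200 + 0.35×500 = 703
Denominator: 1 + 0.24×8.4 + 0.2×23 + 0.35×12 = 11.82
R = 703/11.82 = 59.5 kJ/min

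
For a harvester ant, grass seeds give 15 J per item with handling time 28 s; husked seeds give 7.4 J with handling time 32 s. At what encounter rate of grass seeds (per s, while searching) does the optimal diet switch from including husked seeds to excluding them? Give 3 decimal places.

Drop husked seeds once their profitability E₂/h₂ falls below the rate achievable on grass seeds alone: E₂/h₂ = λE₁/(1 + λh₁).
Solve for λ: λE₁h₂ = E₂(1 + λh₁) → λ(E₁h₂ − E₂h₁) = E₂ → λ = E₂/(E₁h₂ − E₂h₁).
λ = 7.4/(15×32 − 7.4×28) = 7.4/272.8 = 0.02713 per s.

0.027 per s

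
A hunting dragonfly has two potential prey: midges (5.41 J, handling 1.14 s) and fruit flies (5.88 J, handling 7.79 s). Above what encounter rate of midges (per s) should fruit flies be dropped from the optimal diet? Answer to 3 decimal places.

0.166 per s

At the threshold, the rate on midges alone equals the profitability of fruit flies: λ·5.41/(1 + λ·1.14) = 5.88/7.79 = 0.7548.
Rearranging, λ(5.41 − 0.7548×1.14) = 0.7548, so λ = 0.7548/4.55 = 0.1659 per s.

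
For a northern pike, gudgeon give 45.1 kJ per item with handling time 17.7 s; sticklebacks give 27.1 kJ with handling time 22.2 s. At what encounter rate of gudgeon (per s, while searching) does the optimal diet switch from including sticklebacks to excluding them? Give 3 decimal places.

0.052 per s

The zero-one rule: include sticklebacks iff E₂/h₂ > λE₁/(1+λh₁). Equality gives the switch point.
λE₁h₂ = E₂ + λE₂h₁ ⇒ λ = E₂/(E₁h₂ − E₂h₁) = 27.1/(1001 − 479.7) = 0.05196 per s.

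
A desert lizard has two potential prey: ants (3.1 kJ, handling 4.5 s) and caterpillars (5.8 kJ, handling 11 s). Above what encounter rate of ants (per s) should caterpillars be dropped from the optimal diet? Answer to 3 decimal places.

0.725 per s

The zero-one rule: include caterpillars iff E₂/h₂ > λE₁/(1+λh₁). Equality gives the switch point.
λE₁h₂ = E₂ + λE₂h₁ ⇒ λ = E₂/(E₁h₂ − E₂h₁) = 5.8/(34.1 − 26.1) = 0.725 per s.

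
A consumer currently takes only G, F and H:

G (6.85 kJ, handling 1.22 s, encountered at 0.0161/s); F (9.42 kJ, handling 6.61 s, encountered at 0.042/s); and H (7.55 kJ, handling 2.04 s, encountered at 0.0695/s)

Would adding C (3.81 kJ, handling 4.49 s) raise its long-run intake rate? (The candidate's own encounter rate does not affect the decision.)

Intake rate on the current diet: R = (0.0161×6.85 + 0.042×9.42 + 0.0695×7.55) / (1 + 0.0161×1.22 + 0.042×6.61 + 0.0695×2.04) = 1.031/1.439 = 0.7162 kJ/s.
Profitability of C: 3.81/4.49 = 0.8486 kJ/s.
0.8486 > 0.7162, so adding C raises the average — include it.

Yes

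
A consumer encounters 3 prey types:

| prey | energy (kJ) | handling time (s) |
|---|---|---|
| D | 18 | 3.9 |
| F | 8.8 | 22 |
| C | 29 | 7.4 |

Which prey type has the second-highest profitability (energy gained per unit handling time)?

C

Profitability E/h (kJ/s): D = 18/3.9 = 4.62, F = 8.8/22 = 0.4, C = 29/7.4 = 3.92.
Ranked: D > C > F.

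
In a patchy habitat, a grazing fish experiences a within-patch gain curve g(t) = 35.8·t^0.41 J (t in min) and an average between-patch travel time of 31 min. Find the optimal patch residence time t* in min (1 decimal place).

By the marginal value theorem, leave when the instantaneous gain rate g'(t) equals the habitat-wide average g(t)/(T + t).
g'(t) = 0.41·35.8·t^-0.59. Setting 0.41·35.8·t^-0.59 = 35.8·t^0.41/(31+t) gives 0.41(31+t) = t, so 0.59·t = 0.41×31.
t* = 0.41×31/0.59 = 21.54 min.

21.5 min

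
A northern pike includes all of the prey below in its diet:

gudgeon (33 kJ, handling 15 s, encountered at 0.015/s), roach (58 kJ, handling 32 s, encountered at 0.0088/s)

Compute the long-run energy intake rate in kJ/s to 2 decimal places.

Energy encountered per unit search time: 0.015×33 + 0.0088×58 = 1.005 kJ/s.
Handling time per unit search time: 0.015×15 + 0.0088×32 = 0.5066.
Rate = 1.005/(1 + 0.5066) = 0.6673 kJ/s.

0.67 kJ/s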